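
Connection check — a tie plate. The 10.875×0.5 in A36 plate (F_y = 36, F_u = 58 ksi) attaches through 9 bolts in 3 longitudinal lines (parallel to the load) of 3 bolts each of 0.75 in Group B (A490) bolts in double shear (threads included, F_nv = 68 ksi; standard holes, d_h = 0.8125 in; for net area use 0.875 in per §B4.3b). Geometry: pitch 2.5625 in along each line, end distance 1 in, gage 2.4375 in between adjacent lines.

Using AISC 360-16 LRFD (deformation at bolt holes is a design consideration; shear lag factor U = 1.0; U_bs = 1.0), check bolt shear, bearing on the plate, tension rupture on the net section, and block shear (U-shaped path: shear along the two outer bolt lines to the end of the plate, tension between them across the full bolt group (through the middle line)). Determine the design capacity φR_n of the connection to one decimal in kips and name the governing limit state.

167.2 kips (block shear governs)

Bolt shear: A_b = π(0.75)²/4 = 0.44179 in². φR_n = 0.75 × 68 × 0.44179 × 9 × 2 = 405.6 kips.
Bearing (0.5 in plate, F_u = 58 ksi): end bolts L_c = 1 − 0.8125/2 = 0.59375, R_n = min(1.2×0.59375×0.5×58, 2.4×0.75×0.5×58) = 20.663 kips/bolt; interior L_c = 2.5625 − 0.8125 = 1.75, R_n = 52.2 kips/bolt. φR_n = 0.75 × (3×20.663 + 6×52.2) = 281.4 kips.
Tension rupture (net): A_n = (10.875 − 3×0.875)×0.5 = 4.125 in² (U = 1.0, A_e = A_n). φR_n = 0.75 × 58 × 4.125 = 179.4 kips.
Block shear: shear path 2×[1+2×2.5625] = 2×6.125 in, A_gv = 6.125, A_nv = 2×(6.125 − 2.5×0.875)×0.5 = 3.9375 in²; tension across gage: (4.875 − 2×0.875)×0.5 = 1.5625 in². R_n = min(0.6×58×3.9375, 0.6×36×6.125) + 1.0×58×1.5625 = min(137.03, 132.3) + 90.625 = 222.93 kips. φR_n = 0.75 × 222.93 = 167.2 kips.
Governing: min(405.6, 281.4, 179.4, 167.2) = 167.2 kips → block shear.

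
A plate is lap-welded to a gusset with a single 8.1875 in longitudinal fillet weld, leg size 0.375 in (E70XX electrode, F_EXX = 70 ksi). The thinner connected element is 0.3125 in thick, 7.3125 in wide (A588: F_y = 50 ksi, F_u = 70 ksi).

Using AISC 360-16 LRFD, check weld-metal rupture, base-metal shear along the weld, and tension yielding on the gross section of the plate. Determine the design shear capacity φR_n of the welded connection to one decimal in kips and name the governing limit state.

68.4 kips (weld metal governs)

Weld metal: throat = 0.707×0.375 = 0.26513 in, L = 8.1875 in. φR_n = 0.75 × 0.6 × 70 × 0.26513 × 8.1875 = 68.4 kips.
Base metal shear (0.3125 in plate): yield φR_n = 1.0×0.6×50×0.3125×8.1875 = 76.8 kips; rupture φR_n = 0.75×0.6×70×0.3125×8.1875 = 80.6 kips; take 76.8 kips (yield).
Tension yield (gross): A_g = 7.3125×0.3125 = 2.2852 in². φR_n = 0.90 × 50 × 2.2852 = 102.8 kips.
Governing: min(68.4, 76.8, 102.8) = 68.4 kips → weld metal.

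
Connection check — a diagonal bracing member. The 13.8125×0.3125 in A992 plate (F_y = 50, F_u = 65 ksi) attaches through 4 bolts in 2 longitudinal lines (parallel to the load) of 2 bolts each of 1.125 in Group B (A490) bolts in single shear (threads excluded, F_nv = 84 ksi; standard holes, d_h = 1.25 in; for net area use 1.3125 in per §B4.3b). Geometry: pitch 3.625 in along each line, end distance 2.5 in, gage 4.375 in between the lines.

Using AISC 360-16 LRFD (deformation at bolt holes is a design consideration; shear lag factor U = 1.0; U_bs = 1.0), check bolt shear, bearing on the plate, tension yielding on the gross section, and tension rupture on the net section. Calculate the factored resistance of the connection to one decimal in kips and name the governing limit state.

150.8 kips (bearing governs)

Bolt shear: A_b = π(1.125)²/4 = 0.99402 in². φR_n = 0.75 × 84 × 0.99402 × 4 × 1 = 250.5 kips.
Bearing (0.3125 in plate, F_u = 65 ksi): end bolts L_c = 2.5 − 1.25/2 = 1.875, R_n = min(1.2×1.875×0.3125×65, 2.4×1.125×0.3125×65) = 45.703 kips/bolt; interior L_c = 3.625 − 1.25 = 2.375, R_n = 54.844 kips/bolt. φR_n = 0.75 × (2×45.703 + 2×54.844) = 150.8 kips.
Tension yield (gross): A_g = 13.8125×0.3125 = 4.3164 in². φR_n = 0.90 × 50 × 4.3164 = 194.2 kips.
Tension rupture (net): A_n = (13.8125 − 2×1.3125)×0.3125 = 3.4961 in² (U = 1.0, A_e = A_n). φR_n = 0.75 × 65 × 3.4961 = 170.4 kips.
Governing: min(250.5, 150.8, 194.2, 170.4) = 150.8 kips → bearing.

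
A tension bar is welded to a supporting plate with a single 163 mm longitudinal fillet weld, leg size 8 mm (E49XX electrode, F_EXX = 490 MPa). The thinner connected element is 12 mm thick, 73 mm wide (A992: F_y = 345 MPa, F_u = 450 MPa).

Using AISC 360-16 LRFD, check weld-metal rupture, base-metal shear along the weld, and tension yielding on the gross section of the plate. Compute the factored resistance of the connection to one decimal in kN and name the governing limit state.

Weld metal: throat = 0.707×8 = 5.656 mm, L = 163 mm. φR_n = 0.75 × 0.6 × 490 × 5.656 × 163 = 203.3 kN.
Base metal shear (12 mm plate): yield φR_n = 1.0×0.6×345×12×163 = 404.9 kN; rupture φR_n = 0.75×0.6×450×12×163 = 396.1 kN; take 396.1 kN (rupture).
Tension yield (gross): A_g = 73×12 = 876 mm². φR_n = 0.90 × 345 × 876 = 272.0 kN.
Governing: min(203.3, 396.1, 272.0) = 203.3 kN → weld metal.

203.3 kN (weld metal governs)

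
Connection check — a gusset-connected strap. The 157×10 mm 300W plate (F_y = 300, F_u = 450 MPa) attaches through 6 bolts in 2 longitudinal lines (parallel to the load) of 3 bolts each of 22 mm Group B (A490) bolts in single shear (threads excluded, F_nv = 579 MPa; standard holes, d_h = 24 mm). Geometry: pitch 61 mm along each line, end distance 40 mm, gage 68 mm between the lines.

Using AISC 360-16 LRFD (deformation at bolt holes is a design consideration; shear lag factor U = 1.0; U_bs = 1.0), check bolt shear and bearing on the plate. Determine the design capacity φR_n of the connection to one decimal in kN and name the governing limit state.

826.2 kN (bearing governs)

Bolt shear: A_b = π(22)²/4 = 380.13 mm². φR_n = 0.75 × 579 × 380.13 × 6 × 1 = 990.4 kN.
Bearing (10 mm plate, F_u = 450 MPa): end bolts L_c = 40 − 24/2 = 28, R_n = min(1.2×28×10×450, 2.4×22×10×450) = 151.2 kN/bolt; interior L_c = 61 − 24 = 37, R_n = 199.8 kN/bolt. φR_n = 0.75 × (2×151.2 + 4×199.8) = 826.2 kN.
Governing: min(990.4, 826.2) = 826.2 kN → bearing.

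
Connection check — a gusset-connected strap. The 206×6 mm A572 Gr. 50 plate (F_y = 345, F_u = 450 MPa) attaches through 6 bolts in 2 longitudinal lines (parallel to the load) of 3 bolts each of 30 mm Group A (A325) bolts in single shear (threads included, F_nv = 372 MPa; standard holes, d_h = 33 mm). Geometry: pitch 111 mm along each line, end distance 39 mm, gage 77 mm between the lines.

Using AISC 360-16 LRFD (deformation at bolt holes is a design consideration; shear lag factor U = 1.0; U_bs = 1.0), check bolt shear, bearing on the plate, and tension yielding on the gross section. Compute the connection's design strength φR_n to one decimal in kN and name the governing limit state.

Bolt shear: A_b = π(30)²/4 = 706.86 mm². φR_n = 0.75 × 372 × 706.86 × 6 × 1 = 1183.3 kN.
Bearing (6 mm plate, F_u = 450 MPa): end bolts L_c = 39 − 33/2 = 22.5, R_n = min(1.2×22.5×6×450, 2.4×30×6×450) = 72.9 kN/bolt; interior L_c = 111 − 33 = 78, R_n = 194.4 kN/bolt. φR_n = 0.75 × (2×72.9 + 4×194.4) = 692.6 kN.
Tension yield (gross): A_g = 206×6 = 1236 mm². φR_n = 0.90 × 345 × 1236 = 383.8 kN.
Governing: min(1183.3, 692.6, 383.8) = 383.8 kN → gross-section yield.

383.8 kN (gross-section yield governs)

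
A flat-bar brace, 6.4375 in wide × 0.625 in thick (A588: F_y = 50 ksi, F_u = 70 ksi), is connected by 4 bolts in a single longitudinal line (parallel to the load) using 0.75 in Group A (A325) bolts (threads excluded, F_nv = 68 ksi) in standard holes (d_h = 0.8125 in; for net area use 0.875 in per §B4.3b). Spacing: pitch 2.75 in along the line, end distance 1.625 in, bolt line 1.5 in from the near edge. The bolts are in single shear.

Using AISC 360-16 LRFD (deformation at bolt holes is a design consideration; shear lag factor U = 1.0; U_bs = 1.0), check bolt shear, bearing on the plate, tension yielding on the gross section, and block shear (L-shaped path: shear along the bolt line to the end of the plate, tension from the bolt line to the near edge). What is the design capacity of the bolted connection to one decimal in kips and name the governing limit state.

Bolt shear: A_b = π(0.75)²/4 = 0.44179 in². φR_n = 0.75 × 68 × 0.44179 × 4 × 1 = 90.1 kips.
Bearing (0.625 in plate, F_u = 70 ksi): end bolts L_c = 1.625 − 0.8125/2 = 1.21875, R_n = min(1.2×1.21875×0.625×70, 2.4×0.75×0.625×70) = 63.984 kips/bolt; interior L_c = 2.75 − 0.8125 = 1.9375, R_n = 78.75 kips/bolt. φR_n = 0.75 × (1×63.984 + 3×78.75) = 225.2 kips.
Tension yield (gross): A_g = 6.4375×0.625 = 4.0234 in². φR_n = 0.90 × 50 × 4.0234 = 181.1 kips.
Block shear: shear path 1×[1.625+3×2.75] = 1×9.875 in, A_gv = 6.1719, A_nv = 1×(9.875 − 3.5×0.875)×0.625 = 4.2578 in²; tension to near edge: (1.5 − 0.5×0.875)×0.625 = 0.66406 in². R_n = min(0.6×70×4.2578, 0.6×50×6.1719) + 1.0×70×0.66406 = min(178.83, 185.16) + 46.484 = 225.31 kips. φR_n = 0.75 × 225.31 = 169.0 kips.
Governing: min(90.1, 225.2, 181.1, 169.0) = 90.1 kips → bolt shear.

90.1 kips (bolt shear governs)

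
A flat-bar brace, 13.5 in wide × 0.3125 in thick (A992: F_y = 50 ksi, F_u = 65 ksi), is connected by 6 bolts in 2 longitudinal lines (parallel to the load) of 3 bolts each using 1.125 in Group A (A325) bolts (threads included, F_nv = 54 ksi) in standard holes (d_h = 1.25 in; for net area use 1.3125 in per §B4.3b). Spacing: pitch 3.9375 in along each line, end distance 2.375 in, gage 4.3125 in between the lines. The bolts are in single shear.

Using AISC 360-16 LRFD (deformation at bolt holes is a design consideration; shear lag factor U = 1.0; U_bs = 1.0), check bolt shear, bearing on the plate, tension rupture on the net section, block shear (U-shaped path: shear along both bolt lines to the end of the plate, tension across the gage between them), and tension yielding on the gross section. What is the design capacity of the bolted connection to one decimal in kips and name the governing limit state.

Bolt shear: A_b = π(1.125)²/4 = 0.99402 in². φR_n = 0.75 × 54 × 0.99402 × 6 × 1 = 241.5 kips.
Bearing (0.3125 in plate, F_u = 65 ksi): end bolts L_c = 2.375 − 1.25/2 = 1.75, R_n = min(1.2×1.75×0.3125×65, 2.4×1.125×0.3125×65) = 42.656 kips/bolt; interior L_c = 3.9375 − 1.25 = 2.6875, R_n = 54.844 kips/bolt. φR_n = 0.75 × (2×42.656 + 4×54.844) = 228.5 kips.
Tension rupture (net): A_n = (13.5 − 2×1.3125)×0.3125 = 3.3984 in² (U = 1.0, A_e = A_n). φR_n = 0.75 × 65 × 3.3984 = 165.7 kips.
Block shear: shear path 2×[2.375+2×3.9375] = 2×10.25 in, A_gv = 6.4063, A_nv = 2×(10.25 − 2.5×1.3125)×0.3125 = 4.3555 in²; tension across gage: (4.3125 − 1×1.3125)×0.3125 = 0.9375 in². R_n = min(0.6×65×4.3555, 0.6×50×6.4063) + 1.0×65×0.9375 = min(169.86, 192.19) + 60.938 = 230.8 kips. φR_n = 0.75 × 230.8 = 173.1 kips.
Tension yield (gross): A_g = 13.5×0.3125 = 4.2188 in². φR_n = 0.90 × 50 × 4.2188 = 189.8 kips.
Governing: min(241.5, 228.5, 165.7, 173.1, 189.8) = 165.7 kips → net-section rupture.

165.7 kips (net-section rupture governs)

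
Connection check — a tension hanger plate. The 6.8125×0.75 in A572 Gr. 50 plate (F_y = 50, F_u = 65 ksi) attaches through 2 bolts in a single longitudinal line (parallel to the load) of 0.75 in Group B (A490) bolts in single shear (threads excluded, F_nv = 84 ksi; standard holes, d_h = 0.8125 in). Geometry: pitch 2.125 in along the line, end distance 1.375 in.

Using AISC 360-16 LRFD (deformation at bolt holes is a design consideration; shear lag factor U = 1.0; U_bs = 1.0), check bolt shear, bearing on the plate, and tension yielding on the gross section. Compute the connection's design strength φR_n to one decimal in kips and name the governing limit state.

55.7 kips (bolt shear governs)

Bolt shear: A_b = π(0.75)²/4 = 0.44179 in². φR_n = 0.75 × 84 × 0.44179 × 2 × 1 = 55.7 kips.
Bearing (0.75 in plate, F_u = 65 ksi): end bolts L_c = 1.375 − 0.8125/2 = 0.96875, R_n = min(1.2×0.96875×0.75×65, 2.4×0.75×0.75×65) = 56.672 kips/bolt; interior L_c = 2.125 − 0.8125 = 1.3125, R_n = 76.781 kips/bolt. φR_n = 0.75 × (1×56.672 + 1×76.781) = 100.1 kips.
Tension yield (gross): A_g = 6.8125×0.75 = 5.1094 in². φR_n = 0.90 × 50 × 5.1094 = 229.9 kips.
Governing: min(55.7, 100.1, 229.9) = 55.7 kips → bolt shear.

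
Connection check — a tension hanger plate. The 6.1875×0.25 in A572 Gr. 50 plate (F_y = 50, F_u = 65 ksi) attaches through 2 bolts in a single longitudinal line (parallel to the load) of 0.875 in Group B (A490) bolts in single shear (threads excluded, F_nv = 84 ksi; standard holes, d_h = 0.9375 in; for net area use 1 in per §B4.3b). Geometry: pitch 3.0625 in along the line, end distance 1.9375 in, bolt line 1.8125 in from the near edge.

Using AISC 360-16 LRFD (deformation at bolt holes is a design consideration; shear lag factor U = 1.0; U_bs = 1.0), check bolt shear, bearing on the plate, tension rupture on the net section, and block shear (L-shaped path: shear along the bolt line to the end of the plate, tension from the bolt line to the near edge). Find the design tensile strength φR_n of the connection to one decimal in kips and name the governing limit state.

41.6 kips (block shear governs)

Bolt shear: A_b = π(0.875)²/4 = 0.60132 in². φR_n = 0.75 × 84 × 0.60132 × 2 × 1 = 75.8 kips.
Bearing (0.25 in plate, F_u = 65 ksi): end bolts L_c = 1.9375 − 0.9375/2 = 1.46875, R_n = min(1.2×1.46875×0.25×65, 2.4×0.875×0.25×65) = 28.641 kips/bolt; interior L_c = 3.0625 − 0.9375 = 2.125, R_n = 34.125 kips/bolt. φR_n = 0.75 × (1×28.641 + 1×34.125) = 47.1 kips.
Tension rupture (net): A_n = (6.1875 − 1×1)×0.25 = 1.2969 in² (U = 1.0, A_e = A_n). φR_n = 0.75 × 65 × 1.2969 = 63.2 kips.
Block shear: shear path 1×[1.9375+1×3.0625] = 1×5 in, A_gv = 1.25, A_nv = 1×(5 − 1.5×1)×0.25 = 0.875 in²; tension to near edge: (1.8125 − 0.5×1)×0.25 = 0.32813 in². R_n = min(0.6×65×0.875, 0.6×50×1.25) + 1.0×65×0.32813 = min(34.125, 37.5) + 21.328 = 55.453 kips. φR_n = 0.75 × 55.453 = 41.6 kips.
Governing: min(75.8, 47.1, 63.2, 41.6) = 41.6 kips → block shear.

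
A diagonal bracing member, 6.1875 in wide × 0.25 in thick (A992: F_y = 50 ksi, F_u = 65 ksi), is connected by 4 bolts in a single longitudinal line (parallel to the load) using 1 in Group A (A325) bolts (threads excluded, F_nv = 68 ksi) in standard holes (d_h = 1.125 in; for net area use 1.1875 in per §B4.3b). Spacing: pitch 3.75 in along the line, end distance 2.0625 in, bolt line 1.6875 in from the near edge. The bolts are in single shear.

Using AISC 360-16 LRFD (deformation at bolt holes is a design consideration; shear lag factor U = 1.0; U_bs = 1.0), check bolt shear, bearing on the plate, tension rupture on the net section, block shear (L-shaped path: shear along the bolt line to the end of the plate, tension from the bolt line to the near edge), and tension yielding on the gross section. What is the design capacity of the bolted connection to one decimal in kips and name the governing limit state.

60.9 kips (net-section rupture governs)

Bolt shear: A_b = π(1)²/4 = 0.7854 in². φR_n = 0.75 × 68 × 0.7854 × 4 × 1 = 160.2 kips.
Bearing (0.25 in plate, F_u = 65 ksi): end bolts L_c = 2.0625 − 1.125/2 = 1.5, R_n = min(1.2×1.5×0.25×65, 2.4×1×0.25×65) = 29.25 kips/bolt; interior L_c = 3.75 − 1.125 = 2.625, R_n = 39 kips/bolt. φR_n = 0.75 × (1×29.25 + 3×39) = 109.7 kips.
Tension rupture (net): A_n = (6.1875 − 1×1.1875)×0.25 = 1.25 in² (U = 1.0, A_e = A_n). φR_n = 0.75 × 65 × 1.25 = 60.9 kips.
Block shear: shear path 1×[2.0625+3×3.75] = 1×13.3125 in, A_gv = 3.3281, A_nv = 1×(13.3125 − 3.5×1.1875)×0.25 = 2.2891 in²; tension to near edge: (1.6875 − 0.5×1.1875)×0.25 = 0.27344 in². R_n = min(0.6×65×2.2891, 0.6×50×3.3281) + 1.0×65×0.27344 = min(89.275, 99.843) + 17.774 = 107.05 kips. φR_n = 0.75 × 107.05 = 80.3 kips.
Tension yield (gross): A_g = 6.1875×0.25 = 1.5469 in². φR_n = 0.90 × 50 × 1.5469 = 69.6 kips.
Governing: min(160.2, 109.7, 60.9, 80.3, 69.6) = 60.9 kips → net-section rupture.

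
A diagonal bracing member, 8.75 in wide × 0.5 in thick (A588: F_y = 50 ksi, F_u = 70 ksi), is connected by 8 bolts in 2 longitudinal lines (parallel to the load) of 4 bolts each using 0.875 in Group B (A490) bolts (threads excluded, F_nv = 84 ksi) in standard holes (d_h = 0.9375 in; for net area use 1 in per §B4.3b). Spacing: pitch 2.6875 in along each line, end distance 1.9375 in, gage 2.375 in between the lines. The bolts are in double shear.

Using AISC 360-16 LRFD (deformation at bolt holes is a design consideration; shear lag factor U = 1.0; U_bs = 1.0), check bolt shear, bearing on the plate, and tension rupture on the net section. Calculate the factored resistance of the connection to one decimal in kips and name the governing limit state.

177.2 kips (net-section rupture governs)

Bolt shear: A_b = π(0.875)²/4 = 0.60132 in². φR_n = 0.75 × 84 × 0.60132 × 8 × 2 = 606.1 kips.
Bearing (0.5 in plate, F_u = 70 ksi): end bolts L_c = 1.9375 − 0.9375/2 = 1.46875, R_n = min(1.2×1.46875×0.5×70, 2.4×0.875×0.5×70) = 61.688 kips/bolt; interior L_c = 2.6875 − 0.9375 = 1.75, R_n = 73.5 kips/bolt. φR_n = 0.75 × (2×61.688 + 6×73.5) = 423.3 kips.
Tension rupture (net): A_n = (8.75 − 2×1)×0.5 = 3.375 in² (U = 1.0, A_e = A_n). φR_n = 0.75 × 70 × 3.375 = 177.2 kips.
Governing: min(606.1, 423.3, 177.2) = 177.2 kips → net-section rupture.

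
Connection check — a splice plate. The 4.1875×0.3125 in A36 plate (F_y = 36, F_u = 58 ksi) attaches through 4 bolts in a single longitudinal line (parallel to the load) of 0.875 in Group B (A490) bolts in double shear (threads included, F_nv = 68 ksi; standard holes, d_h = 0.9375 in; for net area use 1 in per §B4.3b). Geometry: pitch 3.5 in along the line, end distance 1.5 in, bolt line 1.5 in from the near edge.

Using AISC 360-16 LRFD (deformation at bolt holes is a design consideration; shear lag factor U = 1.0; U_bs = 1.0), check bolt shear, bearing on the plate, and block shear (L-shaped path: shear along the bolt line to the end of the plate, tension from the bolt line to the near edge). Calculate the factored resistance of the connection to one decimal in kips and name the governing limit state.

Bolt shear: A_b = π(0.875)²/4 = 0.60132 in². φR_n = 0.75 × 68 × 0.60132 × 4 × 2 = 245.3 kips.
Bearing (0.3125 in plate, F_u = 58 ksi): end bolts L_c = 1.5 − 0.9375/2 = 1.03125, R_n = min(1.2×1.03125×0.3125×58, 2.4×0.875×0.3125×58) = 22.43 kips/bolt; interior L_c = 3.5 − 0.9375 = 2.5625, R_n = 38.063 kips/bolt. φR_n = 0.75 × (1×22.43 + 3×38.063) = 102.5 kips.
Block shear: shear path 1×[1.5+3×3.5] = 1×12 in, A_gv = 3.75, A_nv = 1×(12 − 3.5×1)×0.3125 = 2.6563 in²; tension to near edge: (1.5 − 0.5×1)×0.3125 = 0.3125 in². R_n = min(0.6×58×2.6563, 0.6×36×3.75) + 1.0×58×0.3125 = min(92.439, 81) + 18.125 = 99.125 kips. φR_n = 0.75 × 99.125 = 74.3 kips.
Governing: min(245.3, 102.5, 74.3) = 74.3 kips → block shear.

74.3 kips (block shear governs)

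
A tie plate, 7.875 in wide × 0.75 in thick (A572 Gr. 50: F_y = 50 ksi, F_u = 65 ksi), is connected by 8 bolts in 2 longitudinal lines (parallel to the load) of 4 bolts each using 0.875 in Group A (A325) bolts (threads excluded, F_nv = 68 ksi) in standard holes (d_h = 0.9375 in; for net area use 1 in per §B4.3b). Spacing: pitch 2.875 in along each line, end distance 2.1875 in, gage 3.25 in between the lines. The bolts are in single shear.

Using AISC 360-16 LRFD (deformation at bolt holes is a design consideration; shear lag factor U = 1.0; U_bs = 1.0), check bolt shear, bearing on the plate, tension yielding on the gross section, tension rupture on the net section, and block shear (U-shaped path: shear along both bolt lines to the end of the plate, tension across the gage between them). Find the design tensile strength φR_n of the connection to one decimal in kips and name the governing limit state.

Bolt shear: A_b = π(0.875)²/4 = 0.60132 in². φR_n = 0.75 × 68 × 0.60132 × 8 × 1 = 245.3 kips.
Bearing (0.75 in plate, F_u = 65 ksi): end bolts L_c = 2.1875 − 0.9375/2 = 1.71875, R_n = min(1.2×1.71875×0.75×65, 2.4×0.875×0.75×65) = 100.55 kips/bolt; interior L_c = 2.875 − 0.9375 = 1.9375, R_n = 102.38 kips/bolt. φR_n = 0.75 × (2×100.55 + 6×102.38) = 611.5 kips.
Tension yield (gross): A_g = 7.875×0.75 = 5.9063 in². φR_n = 0.90 × 50 × 5.9063 = 265.8 kips.
Tension rupture (net): A_n = (7.875 − 2×1)×0.75 = 4.4063 in² (U = 1.0, A_e = A_n). φR_n = 0.75 × 65 × 4.4063 = 214.8 kips.
Block shear: shear path 2×[2.1875+3×2.875] = 2×10.8125 in, A_gv = 16.219, A_nv = 2×(10.8125 − 3.5×1)×0.75 = 10.969 in²; tension across gage: (3.25 − 1×1)×0.75 = 1.6875 in². R_n = min(0.6×65×10.969, 0.6×50×16.219) + 1.0×65×1.6875 = min(427.79, 486.57) + 109.69 = 537.48 kips. φR_n = 0.75 × 537.48 = 403.1 kips.
Governing: min(245.3, 611.5, 265.8, 214.8, 403.1) = 214.8 kips → net-section rupture.

214.8 kips (net-section rupture governs)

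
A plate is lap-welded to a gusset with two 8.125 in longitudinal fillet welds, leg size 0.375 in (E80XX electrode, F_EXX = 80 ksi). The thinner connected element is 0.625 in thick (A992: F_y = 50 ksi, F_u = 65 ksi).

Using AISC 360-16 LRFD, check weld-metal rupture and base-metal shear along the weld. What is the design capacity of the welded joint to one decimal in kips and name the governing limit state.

155.1 kips (weld metal governs)

Weld metal: throat = 0.707×0.375 = 0.26513 in, L = 2×8.125 = 16.25 in. φR_n = 0.75 × 0.6 × 80 × 0.26513 × 16.25 = 155.1 kips.
Base metal shear (0.625 in plate): yield φR_n = 1.0×0.6×50×0.625×16.25 = 304.7 kips; rupture φR_n = 0.75×0.6×65×0.625×16.25 = 297.1 kips; take 297.1 kips (rupture).
Governing: min(155.1, 297.1) = 155.1 kips → weld metal.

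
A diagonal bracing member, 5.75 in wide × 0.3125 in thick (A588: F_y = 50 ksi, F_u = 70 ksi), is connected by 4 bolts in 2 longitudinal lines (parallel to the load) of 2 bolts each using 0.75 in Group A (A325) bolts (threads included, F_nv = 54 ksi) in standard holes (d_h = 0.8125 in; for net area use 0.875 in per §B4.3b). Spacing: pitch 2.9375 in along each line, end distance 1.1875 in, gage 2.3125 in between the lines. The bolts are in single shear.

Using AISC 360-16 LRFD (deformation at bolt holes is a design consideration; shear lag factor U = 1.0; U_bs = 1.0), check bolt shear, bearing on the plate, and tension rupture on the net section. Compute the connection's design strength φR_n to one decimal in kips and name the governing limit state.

Bolt shear: A_b = π(0.75)²/4 = 0.44179 in². φR_n = 0.75 × 54 × 0.44179 × 4 × 1 = 71.6 kips.
Bearing (0.3125 in plate, F_u = 70 ksi): end bolts L_c = 1.1875 − 0.8125/2 = 0.78125, R_n = min(1.2×0.78125×0.3125×70, 2.4×0.75×0.3125×70) = 20.508 kips/bolt; interior L_c = 2.9375 − 0.8125 = 2.125, R_n = 39.375 kips/bolt. φR_n = 0.75 × (2×20.508 + 2×39.375) = 89.8 kips.
Tension rupture (net): A_n = (5.75 − 2×0.875)×0.3125 = 1.25 in² (U = 1.0, A_e = A_n). φR_n = 0.75 × 70 × 1.25 = 65.6 kips.
Governing: min(71.6, 89.8, 65.6) = 65.6 kips → net-section rupture.

65.6 kips (net-section rupture governs)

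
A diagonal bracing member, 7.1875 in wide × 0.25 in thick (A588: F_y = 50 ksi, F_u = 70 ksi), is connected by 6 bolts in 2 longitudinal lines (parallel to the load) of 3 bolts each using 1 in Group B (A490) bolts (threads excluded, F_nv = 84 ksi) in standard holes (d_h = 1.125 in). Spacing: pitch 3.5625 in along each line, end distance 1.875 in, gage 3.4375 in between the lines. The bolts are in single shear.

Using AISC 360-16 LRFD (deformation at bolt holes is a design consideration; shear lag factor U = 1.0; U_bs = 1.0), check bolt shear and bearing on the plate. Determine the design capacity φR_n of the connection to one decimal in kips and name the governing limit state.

Bolt shear: A_b = π(1)²/4 = 0.7854 in². φR_n = 0.75 × 84 × 0.7854 × 6 × 1 = 296.9 kips.
Bearing (0.25 in plate, F_u = 70 ksi): end bolts L_c = 1.875 − 1.125/2 = 1.3125, R_n = min(1.2×1.3125×0.25×70, 2.4×1×0.25×70) = 27.563 kips/bolt; interior L_c = 3.5625 − 1.125 = 2.4375, R_n = 42 kips/bolt. φR_n = 0.75 × (2×27.563 + 4×42) = 167.3 kips.
Governing: min(296.9, 167.3) = 167.3 kips → bearing.

167.3 kips (bearing governs)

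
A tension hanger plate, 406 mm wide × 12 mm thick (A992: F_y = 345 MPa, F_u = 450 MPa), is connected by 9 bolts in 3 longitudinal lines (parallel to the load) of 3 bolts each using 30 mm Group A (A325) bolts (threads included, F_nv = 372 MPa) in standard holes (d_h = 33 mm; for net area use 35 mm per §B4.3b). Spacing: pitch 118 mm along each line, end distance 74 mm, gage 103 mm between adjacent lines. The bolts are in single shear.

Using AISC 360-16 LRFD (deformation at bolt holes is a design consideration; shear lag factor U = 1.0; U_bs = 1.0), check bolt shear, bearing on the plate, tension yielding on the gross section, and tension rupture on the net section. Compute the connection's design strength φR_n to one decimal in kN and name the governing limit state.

Bolt shear: A_b = π(30)²/4 = 706.86 mm². φR_n = 0.75 × 372 × 706.86 × 9 × 1 = 1774.9 kN.
Bearing (12 mm plate, F_u = 450 MPa): end bolts L_c = 74 − 33/2 = 57.5, R_n = min(1.2×57.5×12×450, 2.4×30×12×450) = 372.6 kN/bolt; interior L_c = 118 − 33 = 85, R_n = 388.8 kN/bolt. φR_n = 0.75 × (3×372.6 + 6×388.8) = 2588.0 kN.
Tension yield (gross): A_g = 406×12 = 4872 mm². φR_n = 0.90 × 345 × 4872 = 1512.8 kN.
Tension rupture (net): A_n = (406 − 3×35)×12 = 3612 mm² (U = 1.0, A_e = A_n). φR_n = 0.75 × 450 × 3612 = 1219.1 kN.
Governing: min(1774.9, 2588.0, 1512.8, 1219.1) = 1219.1 kN → net-section rupture.

1219.1 kN (net-section rupture governs)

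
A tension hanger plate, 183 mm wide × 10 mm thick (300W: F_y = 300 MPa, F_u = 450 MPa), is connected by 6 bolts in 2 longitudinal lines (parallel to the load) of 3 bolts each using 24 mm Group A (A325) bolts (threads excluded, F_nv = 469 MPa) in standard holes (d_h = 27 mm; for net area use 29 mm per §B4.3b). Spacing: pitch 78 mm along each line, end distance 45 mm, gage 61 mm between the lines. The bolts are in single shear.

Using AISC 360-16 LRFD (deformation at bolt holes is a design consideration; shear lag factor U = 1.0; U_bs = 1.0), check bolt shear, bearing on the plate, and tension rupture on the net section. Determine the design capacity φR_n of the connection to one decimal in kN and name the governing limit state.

Bolt shear: A_b = π(24)²/4 = 452.39 mm². φR_n = 0.75 × 469 × 452.39 × 6 × 1 = 954.8 kN.
Bearing (10 mm plate, F_u = 450 MPa): end bolts L_c = 45 − 27/2 = 31.5, R_n = min(1.2×31.5×10×450, 2.4×24×10×450) = 170.1 kN/bolt; interior L_c = 78 − 27 = 51, R_n = 259.2 kN/bolt. φR_n = 0.75 × (2×170.1 + 4×259.2) = 1032.8 kN.
Tension rupture (net): A_n = (183 − 2×29)×10 = 1250 mm² (U = 1.0, A_e = A_n). φR_n = 0.75 × 450 × 1250 = 421.9 kN.
Governing: min(954.8, 1032.8, 421.9) = 421.9 kN → net-section rupture.

421.9 kN (net-section rupture governs)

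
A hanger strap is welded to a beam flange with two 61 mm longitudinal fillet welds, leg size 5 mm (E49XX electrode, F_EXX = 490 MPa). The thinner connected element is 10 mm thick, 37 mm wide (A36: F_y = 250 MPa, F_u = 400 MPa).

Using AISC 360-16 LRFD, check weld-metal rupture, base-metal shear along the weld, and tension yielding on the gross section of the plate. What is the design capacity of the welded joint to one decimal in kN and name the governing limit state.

83.3 kN (gross-section yield governs)

Weld metal: throat = 0.707×5 = 3.535 mm, L = 2×61 = 122 mm. φR_n = 0.75 × 0.6 × 490 × 3.535 × 122 = 95.1 kN.
Base metal shear (10 mm plate): yield φR_n = 1.0×0.6×250×10×122 = 183.0 kN; rupture φR_n = 0.75×0.6×400×10×122 = 219.6 kN; take 183.0 kN (yield).
Tension yield (gross): A_g = 37×10 = 370 mm². φR_n = 0.90 × 250 × 370 = 83.3 kN.
Governing: min(95.1, 183.0, 83.3) = 83.3 kN → gross-section yield.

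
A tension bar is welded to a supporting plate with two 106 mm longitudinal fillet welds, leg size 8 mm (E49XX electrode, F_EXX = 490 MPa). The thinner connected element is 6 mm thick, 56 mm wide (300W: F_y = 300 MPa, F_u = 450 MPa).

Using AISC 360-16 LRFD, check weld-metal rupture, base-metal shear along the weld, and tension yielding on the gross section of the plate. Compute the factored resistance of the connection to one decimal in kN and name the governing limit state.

Weld metal: throat = 0.707×8 = 5.656 mm, L = 2×106 = 212 mm. φR_n = 0.75 × 0.6 × 490 × 5.656 × 212 = 264.4 kN.
Base metal shear (6 mm plate): yield φR_n = 1.0×0.6×300×6×212 = 229.0 kN; rupture φR_n = 0.75×0.6×450×6×212 = 257.6 kN; take 229.0 kN (yield).
Tension yield (gross): A_g = 56×6 = 336 mm². φR_n = 0.90 × 300 × 336 = 90.7 kN.
Governing: min(264.4, 229.0, 90.7) = 90.7 kN → gross-section yield.

90.7 kN (gross-section yield governs)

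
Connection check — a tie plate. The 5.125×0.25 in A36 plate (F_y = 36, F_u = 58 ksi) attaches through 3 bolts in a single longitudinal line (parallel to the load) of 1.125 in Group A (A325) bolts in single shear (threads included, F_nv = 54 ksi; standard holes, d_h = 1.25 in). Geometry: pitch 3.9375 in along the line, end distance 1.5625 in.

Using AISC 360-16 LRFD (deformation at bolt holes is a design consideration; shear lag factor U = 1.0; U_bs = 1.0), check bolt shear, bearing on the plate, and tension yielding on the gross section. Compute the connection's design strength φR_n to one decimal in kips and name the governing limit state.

Bolt shear: A_b = π(1.125)²/4 = 0.99402 in². φR_n = 0.75 × 54 × 0.99402 × 3 × 1 = 120.8 kips.
Bearing (0.25 in plate, F_u = 58 ksi): end bolts L_c = 1.5625 − 1.25/2 = 0.9375, R_n = min(1.2×0.9375×0.25×58, 2.4×1.125×0.25×58) = 16.313 kips/bolt; interior L_c = 3.9375 − 1.25 = 2.6875, R_n = 39.15 kips/bolt. φR_n = 0.75 × (1×16.313 + 2×39.15) = 71.0 kips.
Tension yield (gross): A_g = 5.125×0.25 = 1.2813 in². φR_n = 0.90 × 36 × 1.2813 = 41.5 kips.
Governing: min(120.8, 71.0, 41.5) = 41.5 kips → gross-section yield.

41.5 kips (gross-section yield governs)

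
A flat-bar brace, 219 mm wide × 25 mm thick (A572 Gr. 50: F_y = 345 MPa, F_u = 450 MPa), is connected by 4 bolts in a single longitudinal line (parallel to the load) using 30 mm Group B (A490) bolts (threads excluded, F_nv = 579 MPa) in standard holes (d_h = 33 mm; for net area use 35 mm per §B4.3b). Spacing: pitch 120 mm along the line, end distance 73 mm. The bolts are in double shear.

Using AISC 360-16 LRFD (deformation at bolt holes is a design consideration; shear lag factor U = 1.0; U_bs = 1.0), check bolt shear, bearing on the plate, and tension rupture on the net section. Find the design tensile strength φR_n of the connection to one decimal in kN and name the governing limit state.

Bolt shear: A_b = π(30)²/4 = 706.86 mm². φR_n = 0.75 × 579 × 706.86 × 4 × 2 = 2455.6 kN.
Bearing (25 mm plate, F_u = 450 MPa): end bolts L_c = 73 − 33/2 = 56.5, R_n = min(1.2×56.5×25×450, 2.4×30×25×450) = 762.75 kN/bolt; interior L_c = 120 − 33 = 87, R_n = 810 kN/bolt. φR_n = 0.75 × (1×762.75 + 3×810) = 2394.6 kN.
Tension rupture (net): A_n = (219 − 1×35)×25 = 4600 mm² (U = 1.0, A_e = A_n). φR_n = 0.75 × 450 × 4600 = 1552.5 kN.
Governing: min(2455.6, 2394.6, 1552.5) = 1552.5 kN → net-section rupture.

1552.5 kN (net-section rupture governs)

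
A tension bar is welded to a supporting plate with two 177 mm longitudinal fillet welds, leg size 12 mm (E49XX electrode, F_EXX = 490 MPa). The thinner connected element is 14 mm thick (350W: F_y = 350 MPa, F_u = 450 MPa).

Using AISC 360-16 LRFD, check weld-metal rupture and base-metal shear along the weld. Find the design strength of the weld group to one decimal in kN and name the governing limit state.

662.2 kN (weld metal governs)

Weld metal: throat = 0.707×12 = 8.484 mm, L = 2×177 = 354 mm. φR_n = 0.75 × 0.6 × 490 × 8.484 × 354 = 662.2 kN.
Base metal shear (14 mm plate): yield φR_n = 1.0×0.6×350×14×354 = 1040.8 kN; rupture φR_n = 0.75×0.6×450×14×354 = 1003.6 kN; take 1003.6 kN (rupture).
Governing: min(662.2, 1003.6) = 662.2 kN → weld metal.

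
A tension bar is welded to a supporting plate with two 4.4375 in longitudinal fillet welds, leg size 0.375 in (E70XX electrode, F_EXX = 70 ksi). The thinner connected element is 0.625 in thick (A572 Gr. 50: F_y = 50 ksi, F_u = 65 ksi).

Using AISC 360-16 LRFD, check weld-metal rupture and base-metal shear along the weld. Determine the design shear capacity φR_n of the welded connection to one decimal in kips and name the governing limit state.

Weld metal: throat = 0.707×0.375 = 0.26513 in, L = 2×4.4375 = 8.875 in. φR_n = 0.75 × 0.6 × 70 × 0.26513 × 8.875 = 74.1 kips.
Base metal shear (0.625 in plate): yield φR_n = 1.0×0.6×50×0.625×8.875 = 166.4 kips; rupture φR_n = 0.75×0.6×65×0.625×8.875 = 162.2 kips; take 162.2 kips (rupture).
Governing: min(74.1, 162.2) = 74.1 kips → weld metal.

74.1 kips (weld metal governs)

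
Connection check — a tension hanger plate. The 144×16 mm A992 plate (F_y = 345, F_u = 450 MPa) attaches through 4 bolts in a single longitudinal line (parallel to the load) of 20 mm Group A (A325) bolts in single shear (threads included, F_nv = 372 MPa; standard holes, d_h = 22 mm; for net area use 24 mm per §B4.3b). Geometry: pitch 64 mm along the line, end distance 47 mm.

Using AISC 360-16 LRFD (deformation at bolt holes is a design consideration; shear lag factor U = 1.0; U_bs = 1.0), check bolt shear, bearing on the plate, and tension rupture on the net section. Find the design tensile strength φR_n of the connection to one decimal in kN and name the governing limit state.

Bolt shear: A_b = π(20)²/4 = 314.16 mm². φR_n = 0.75 × 372 × 314.16 × 4 × 1 = 350.6 kN.
Bearing (16 mm plate, F_u = 450 MPa): end bolts L_c = 47 − 22/2 = 36, R_n = min(1.2×36×16×450, 2.4×20×16×450) = 311.04 kN/bolt; interior L_c = 64 − 22 = 42, R_n = 345.6 kN/bolt. φR_n = 0.75 × (1×311.04 + 3×345.6) = 1010.9 kN.
Tension rupture (net): A_n = (144 − 1×24)×16 = 1920 mm² (U = 1.0, A_e = A_n). φR_n = 0.75 × 450 × 1920 = 648.0 kN.
Governing: min(350.6, 1010.9, 648.0) = 350.6 kN → bolt shear.

350.6 kN (bolt shear governs)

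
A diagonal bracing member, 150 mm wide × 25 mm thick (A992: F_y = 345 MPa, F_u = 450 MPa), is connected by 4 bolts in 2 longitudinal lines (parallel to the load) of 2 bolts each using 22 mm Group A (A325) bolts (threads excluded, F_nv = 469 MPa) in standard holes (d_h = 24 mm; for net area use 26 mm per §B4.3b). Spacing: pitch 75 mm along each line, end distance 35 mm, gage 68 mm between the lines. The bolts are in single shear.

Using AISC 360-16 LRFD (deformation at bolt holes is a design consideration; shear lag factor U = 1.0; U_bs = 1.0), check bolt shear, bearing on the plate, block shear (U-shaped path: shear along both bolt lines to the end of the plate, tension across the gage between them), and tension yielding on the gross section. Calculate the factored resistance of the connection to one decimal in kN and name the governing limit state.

534.8 kN (bolt shear governs)

Bolt shear: A_b = π(22)²/4 = 380.13 mm². φR_n = 0.75 × 469 × 380.13 × 4 × 1 = 534.8 kN.
Bearing (25 mm plate, F_u = 450 MPa): end bolts L_c = 35 − 24/2 = 23, R_n = min(1.2×23×25×450, 2.4×22×25×450) = 310.5 kN/bolt; interior L_c = 75 − 24 = 51, R_n = 594 kN/bolt. φR_n = 0.75 × (2×310.5 + 2×594) = 1356.8 kN.
Block shear: shear path 2×[35+1×75] = 2×110 mm, A_gv = 5500, A_nv = 2×(110 − 1.5×26)×25 = 3550 mm²; tension across gage: (68 − 1×26)×25 = 1050 mm². R_n = min(0.6×450×3550, 0.6×345×5500) + 1.0×450×1050 = min(958.5, 1138.5) + 472.5 = 1431 kN. φR_n = 0.75 × 1431 = 1073.3 kN.
Tension yield (gross): A_g = 150×25 = 3750 mm². φR_n = 0.90 × 345 × 3750 = 1164.4 kN.
Governing: min(534.8, 1356.8, 1073.3, 1164.4) = 534.8 kN → bolt shear.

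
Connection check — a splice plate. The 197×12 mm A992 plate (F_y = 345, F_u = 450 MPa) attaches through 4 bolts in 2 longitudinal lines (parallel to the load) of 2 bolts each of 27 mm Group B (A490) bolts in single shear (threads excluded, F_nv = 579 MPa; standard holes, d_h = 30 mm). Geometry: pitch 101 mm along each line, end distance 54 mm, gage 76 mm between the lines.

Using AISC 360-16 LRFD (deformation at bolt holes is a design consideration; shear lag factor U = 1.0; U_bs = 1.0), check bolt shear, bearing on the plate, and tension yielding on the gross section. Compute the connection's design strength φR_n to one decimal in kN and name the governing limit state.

734.0 kN (gross-section yield governs)

Bolt shear: A_b = π(27)²/4 = 572.56 mm². φR_n = 0.75 × 579 × 572.56 × 4 × 1 = 994.5 kN.
Bearing (12 mm plate, F_u = 450 MPa): end bolts L_c = 54 − 30/2 = 39, R_n = min(1.2×39×12×450, 2.4×27×12×450) = 252.72 kN/bolt; interior L_c = 101 − 30 = 71, R_n = 349.92 kN/bolt. φR_n = 0.75 × (2×252.72 + 2×349.92) = 904.0 kN.
Tension yield (gross): A_g = 197×12 = 2364 mm². φR_n = 0.90 × 345 × 2364 = 734.0 kN.
Governing: min(994.5, 904.0, 734.0) = 734.0 kN → gross-section yield.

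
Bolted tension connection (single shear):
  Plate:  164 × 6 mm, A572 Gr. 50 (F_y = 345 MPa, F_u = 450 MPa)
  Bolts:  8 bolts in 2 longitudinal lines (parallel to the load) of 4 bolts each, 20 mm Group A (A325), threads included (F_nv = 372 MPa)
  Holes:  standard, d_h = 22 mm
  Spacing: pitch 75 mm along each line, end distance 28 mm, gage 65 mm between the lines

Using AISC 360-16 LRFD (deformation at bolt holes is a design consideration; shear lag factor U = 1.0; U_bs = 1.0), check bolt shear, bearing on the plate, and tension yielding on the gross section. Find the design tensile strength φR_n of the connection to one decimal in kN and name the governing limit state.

305.5 kN (gross-section yield governs)

Bolt shear: A_b = π(20)²/4 = 314.16 mm². φR_n = 0.75 × 372 × 314.16 × 8 × 1 = 701.2 kN.
Bearing (6 mm plate, F_u = 450 MPa): end bolts L_c = 28 − 22/2 = 17, R_n = min(1.2×17×6×450, 2.4×20×6×450) = 55.08 kN/bolt; interior L_c = 75 − 22 = 53, R_n = 129.6 kN/bolt. φR_n = 0.75 × (2×55.08 + 6×129.6) = 665.8 kN.
Tension yield (gross): A_g = 164×6 = 984 mm². φR_n = 0.90 × 345 × 984 = 305.5 kN.
Governing: min(701.2, 665.8, 305.5) = 305.5 kN → gross-section yield.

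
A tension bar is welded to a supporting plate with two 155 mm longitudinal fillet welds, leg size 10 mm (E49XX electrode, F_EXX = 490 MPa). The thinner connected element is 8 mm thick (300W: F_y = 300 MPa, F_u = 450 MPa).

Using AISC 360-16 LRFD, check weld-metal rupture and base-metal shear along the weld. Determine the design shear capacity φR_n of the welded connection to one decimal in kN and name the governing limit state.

446.4 kN (base-metal shear governs)

Weld metal: throat = 0.707×10 = 7.07 mm, L = 2×155 = 310 mm. φR_n = 0.75 × 0.6 × 490 × 7.07 × 310 = 483.3 kN.
Base metal shear (8 mm plate): yield φR_n = 1.0×0.6×300×8×310 = 446.4 kN; rupture φR_n = 0.75×0.6×450×8×310 = 502.2 kN; take 446.4 kN (yield).
Governing: min(483.3, 446.4) = 446.4 kN → base-metal shear.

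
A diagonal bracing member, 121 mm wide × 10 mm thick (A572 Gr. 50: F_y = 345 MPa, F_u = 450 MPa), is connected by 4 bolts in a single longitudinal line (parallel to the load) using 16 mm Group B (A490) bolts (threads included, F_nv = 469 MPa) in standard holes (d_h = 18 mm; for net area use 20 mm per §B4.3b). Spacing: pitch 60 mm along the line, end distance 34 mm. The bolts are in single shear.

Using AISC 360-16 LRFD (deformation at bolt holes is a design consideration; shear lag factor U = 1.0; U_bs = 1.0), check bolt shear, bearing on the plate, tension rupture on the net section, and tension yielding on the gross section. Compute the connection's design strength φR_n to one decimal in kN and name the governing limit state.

282.9 kN (bolt shear governs)

Bolt shear: A_b = π(16)²/4 = 201.06 mm². φR_n = 0.75 × 469 × 201.06 × 4 × 1 = 282.9 kN.
Bearing (10 mm plate, F_u = 450 MPa): end bolts L_c = 34 − 18/2 = 25, R_n = min(1.2×25×10×450, 2.4×16×10×450) = 135 kN/bolt; interior L_c = 60 − 18 = 42, R_n = 172.8 kN/bolt. φR_n = 0.75 × (1×135 + 3×172.8) = 490.1 kN.
Tension rupture (net): A_n = (121 − 1×20)×10 = 1010 mm² (U = 1.0, A_e = A_n). φR_n = 0.75 × 450 × 1010 = 340.9 kN.
Tension yield (gross): A_g = 121×10 = 1210 mm². φR_n = 0.90 × 345 × 1210 = 375.7 kN.
Governing: min(282.9, 490.1, 340.9, 375.7) = 282.9 kN → bolt shear.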